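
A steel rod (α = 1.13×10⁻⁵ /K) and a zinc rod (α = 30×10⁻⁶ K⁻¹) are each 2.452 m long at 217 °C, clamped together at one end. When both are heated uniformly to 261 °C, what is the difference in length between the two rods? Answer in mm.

ΔT = 44 K
steel: ΔL = 1.13×10⁻⁵ × 2.452 m × 44 = 1.2191×10⁻³ m = 1.2191 mm
zinc: ΔL = 30×10⁻⁶ × 2.452 m × 44 = 3.2366×10⁻³ m = 3.2366 mm
difference = 3.2366 − 1.2191 = 2.0175 mm

2.02 mm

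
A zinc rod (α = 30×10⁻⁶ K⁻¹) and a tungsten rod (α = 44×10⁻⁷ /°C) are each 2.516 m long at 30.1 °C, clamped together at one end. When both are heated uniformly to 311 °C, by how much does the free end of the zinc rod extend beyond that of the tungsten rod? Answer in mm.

ΔT = 280.9 K
zinc: ΔL = 30×10⁻⁶ × 2.516 m × 280.9 = 2.1202×10⁻² m = 21.202 mm
tungsten: ΔL = 44×10⁻⁷ × 2.516 m × 280.9 = 3.1097×10⁻³ m = 3.1097 mm
difference = 21.202 − 3.1097 = 18.0923 mm

18.1 mm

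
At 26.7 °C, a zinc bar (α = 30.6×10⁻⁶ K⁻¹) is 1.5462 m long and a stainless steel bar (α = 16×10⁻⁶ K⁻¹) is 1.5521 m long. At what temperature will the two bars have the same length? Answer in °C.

T = 289.2 °C

L₁(1 + α₁ΔT) = L₂(1 + α₂ΔT) ⇒ ΔT = (L₂ − L₁)/(α₁L₁ − α₂L₂)
L₂ − L₁ = 1.5521 − 1.5462 = 5.90×10⁻³ m
α₁L₁ − α₂L₂ = 30.6×10⁻⁶×1.5462 − 16×10⁻⁶×1.5521 = 2.248012×10⁻⁵ m/K
ΔT = 5.90×10⁻³ / 2.248012×10⁻⁵ = 262.454 K
T = 26.7 + 262.454 = 289.154 °C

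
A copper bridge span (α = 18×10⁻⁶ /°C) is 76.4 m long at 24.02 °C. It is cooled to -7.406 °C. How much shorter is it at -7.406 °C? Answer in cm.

|ΔT| = |-7.406 − 24.02| = 31.426 K
ΔL = αL₀ΔT = (18×10⁻⁶)(76.4)(31.426) = 4.32×10⁻² m

ΔL = 4.32 cm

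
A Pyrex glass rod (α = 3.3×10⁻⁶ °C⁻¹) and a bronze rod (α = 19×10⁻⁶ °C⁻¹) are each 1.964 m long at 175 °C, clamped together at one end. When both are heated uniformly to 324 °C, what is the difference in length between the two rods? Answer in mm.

ΔT = 149 K
Pyrex glass: ΔL = 3.3×10⁻⁶ × 1.964 m × 149 = 9.6570×10⁻⁴ m = 0.96570 mm
bronze: ΔL = 19×10⁻⁶ × 1.964 m × 149 = 5.5601×10⁻³ m = 5.5601 mm
difference = 5.5601 − 0.96570 = 4.5944 mm

4.59 mm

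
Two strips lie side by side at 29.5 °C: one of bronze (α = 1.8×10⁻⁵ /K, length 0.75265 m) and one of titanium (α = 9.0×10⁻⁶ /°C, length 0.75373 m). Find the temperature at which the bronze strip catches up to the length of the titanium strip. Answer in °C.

L₁(1 + α₁ΔT) = L₂(1 + α₂ΔT) ⇒ ΔT = (L₂ − L₁)/(α₁L₁ − α₂L₂)
L₂ − L₁ = 0.75373 − 0.75265 = 1.08×10⁻³ m
α₁L₁ − α₂L₂ = 1.8×10⁻⁵×0.75265 − 9.0×10⁻⁶×0.75373 = 6.76413×10⁻⁶ m/K
ΔT = 1.08×10⁻³ / 6.76413×10⁻⁶ = 159.666 K
T = 29.5 + 159.666 = 189.166 °C

T = 189.2 °C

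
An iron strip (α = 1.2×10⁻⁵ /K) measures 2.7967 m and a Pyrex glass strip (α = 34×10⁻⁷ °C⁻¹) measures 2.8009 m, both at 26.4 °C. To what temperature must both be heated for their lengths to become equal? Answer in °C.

T = 201.1 °C

L₁(1 + α₁ΔT) = L₂(1 + α₂ΔT) ⇒ ΔT = (L₂ − L₁)/(α₁L₁ − α₂L₂)
L₂ − L₁ = 2.8009 − 2.7967 = 4.20×10⁻³ m
α₁L₁ − α₂L₂ = 1.2×10⁻⁵×2.7967 − 34×10⁻⁷×2.8009 = 2.403734×10⁻⁵ m/K
ΔT = 4.20×10⁻³ / 2.403734×10⁻⁵ = 174.728 K
T = 26.4 + 174.728 = 201.128 °C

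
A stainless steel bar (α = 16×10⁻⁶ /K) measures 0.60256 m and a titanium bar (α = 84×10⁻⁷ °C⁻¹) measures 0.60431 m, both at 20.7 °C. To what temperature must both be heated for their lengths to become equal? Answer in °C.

L₁(1 + α₁ΔT) = L₂(1 + α₂ΔT) ⇒ ΔT = (L₂ − L₁)/(α₁L₁ − α₂L₂)
L₂ − L₁ = 0.60431 − 0.60256 = 1.75×10⁻³ m
α₁L₁ − α₂L₂ = 16×10⁻⁶×0.60256 − 84×10⁻⁷×0.60431 = 4.564756×10⁻⁶ m/K
ΔT = 1.75×10⁻³ / 4.564756×10⁻⁶ = 383.372 K
T = 20.7 + 383.372 = 404.072 °C

T = 404.1 °C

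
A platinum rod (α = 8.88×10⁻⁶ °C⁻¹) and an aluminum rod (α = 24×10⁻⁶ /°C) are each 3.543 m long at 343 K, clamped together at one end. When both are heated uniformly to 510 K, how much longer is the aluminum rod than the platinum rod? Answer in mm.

ΔT = 167 K
platinum: ΔL = 8.88×10⁻⁶ × 3.543 m × 167 = 5.2541×10⁻³ m = 5.2541 mm
aluminum: ΔL = 24×10⁻⁶ × 3.543 m × 167 = 1.4200×10⁻² m = 14.200 mm
difference = 14.200 − 5.2541 = 8.9459 mm

8.95 mm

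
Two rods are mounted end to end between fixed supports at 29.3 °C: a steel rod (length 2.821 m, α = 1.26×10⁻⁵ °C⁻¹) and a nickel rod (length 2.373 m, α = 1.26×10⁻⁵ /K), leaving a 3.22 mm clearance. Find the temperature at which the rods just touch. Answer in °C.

T = 78.5 °C

α₁L₁ = 3.55446×10⁻⁵ m/K, α₂L₂ = 2.98998×10⁻⁵ m/K → total 6.54444×10⁻⁵ m/K
ΔT = g/(α₁L₁+α₂L₂) = 3.22×10⁻³ / 6.54444×10⁻⁵ = 49.202 K
T = 29.3 + 49.202 = 78.502 °C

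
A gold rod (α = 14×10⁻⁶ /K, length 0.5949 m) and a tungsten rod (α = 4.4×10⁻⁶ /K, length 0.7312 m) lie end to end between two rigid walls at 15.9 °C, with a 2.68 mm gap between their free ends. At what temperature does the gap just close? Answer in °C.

α₁L₁ = 8.3286×10⁻⁶ m/K, α₂L₂ = 3.21728×10⁻⁶ m/K → total 1.154588×10⁻⁵ m/K
ΔT = g/(α₁L₁+α₂L₂) = 2.68×10⁻³ / 1.154588×10⁻⁵ = 232.12 K
T = 15.9 + 232.12 = 248.02 °C

T = 248 °C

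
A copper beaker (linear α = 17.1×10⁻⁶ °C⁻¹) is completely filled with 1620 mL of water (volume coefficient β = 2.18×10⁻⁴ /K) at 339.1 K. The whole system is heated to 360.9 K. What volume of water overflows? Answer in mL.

5.89 mL

The beaker also expands: β_container ≈ 3α = 5.13×10⁻⁵ /K
Net overflow = V₀(β_liq − 3α_cont)ΔT
β − 3α = 2.18×10⁻⁴ − 5.13×10⁻⁵ = 1.667×10⁻⁴ /K; ΔT = 21.8 K
ΔV = 1620 × 1.667×10⁻⁴ × 21.8 = 5.89 mL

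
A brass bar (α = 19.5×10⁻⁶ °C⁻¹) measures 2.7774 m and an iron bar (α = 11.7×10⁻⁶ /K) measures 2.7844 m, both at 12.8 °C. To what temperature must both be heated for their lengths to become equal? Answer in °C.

L₁(1 + α₁ΔT) = L₂(1 + α₂ΔT) ⇒ ΔT = (L₂ − L₁)/(α₁L₁ − α₂L₂)
L₂ − L₁ = 2.7844 − 2.7774 = 7.00×10⁻³ m
α₁L₁ − α₂L₂ = 19.5×10⁻⁶×2.7774 − 11.7×10⁻⁶×2.7844 = 2.158182×10⁻⁵ m/K
ΔT = 7.00×10⁻³ / 2.158182×10⁻⁵ = 324.347 K
T = 12.8 + 324.347 = 337.147 °C

T = 337.1 °C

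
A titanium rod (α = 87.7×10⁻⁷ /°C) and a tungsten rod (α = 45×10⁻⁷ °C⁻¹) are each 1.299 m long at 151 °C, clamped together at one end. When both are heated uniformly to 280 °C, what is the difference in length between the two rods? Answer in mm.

ΔT = 129 K
titanium: ΔL = 87.7×10⁻⁷ × 1.299 m × 129 = 1.4696×10⁻³ m = 1.4696 mm
tungsten: ΔL = 45×10⁻⁷ × 1.299 m × 129 = 7.5407×10⁻⁴ m = 0.75407 mm
difference = 1.4696 − 0.75407 = 0.71553 mm

0.716 mm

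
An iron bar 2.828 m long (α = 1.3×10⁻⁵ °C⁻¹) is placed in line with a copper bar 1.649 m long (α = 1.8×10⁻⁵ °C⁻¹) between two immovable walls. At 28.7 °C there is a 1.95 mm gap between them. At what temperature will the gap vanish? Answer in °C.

Gap closes when ΔL₁ + ΔL₂ = 1.95 mm = 1.95×10⁻³ m
(α₁L₁ + α₂L₂)ΔT = g
α₁L₁ + α₂L₂ = 1.3×10⁻⁵×2.828 + 1.8×10⁻⁵×1.649 = 6.6446×10⁻⁵ m/K
ΔT = 1.95×10⁻³ / 6.6446×10⁻⁵ = 29.347 K
T = 28.7 + 29.347 = 58.047 °C

T = 58.0 °C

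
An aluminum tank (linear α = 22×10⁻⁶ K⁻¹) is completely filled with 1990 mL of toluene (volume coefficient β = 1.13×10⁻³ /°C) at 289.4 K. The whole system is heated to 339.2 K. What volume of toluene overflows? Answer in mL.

105 mL

The tank also expands: β_container ≈ 3α = 6.6×10⁻⁵ /K
Net overflow = V₀(β_liq − 3α_cont)ΔT
β − 3α = 1.13×10⁻³ − 6.6×10⁻⁵ = 1.064×10⁻³ /K; ΔT = 49.8 K
ΔV = 1990 × 1.064×10⁻³ × 49.8 = 105 mL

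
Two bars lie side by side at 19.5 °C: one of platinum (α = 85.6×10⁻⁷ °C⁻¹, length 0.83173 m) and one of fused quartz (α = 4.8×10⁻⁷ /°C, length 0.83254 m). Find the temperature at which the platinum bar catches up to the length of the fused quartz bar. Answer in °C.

L₁(1 + α₁ΔT) = L₂(1 + α₂ΔT) ⇒ ΔT = (L₂ − L₁)/(α₁L₁ − α₂L₂)
L₂ − L₁ = 0.83254 − 0.83173 = 8.10×10⁻⁴ m
α₁L₁ − α₂L₂ = 85.6×10⁻⁷×0.83173 − 4.8×10⁻⁷×0.83254 = 6.7199896×10⁻⁶ m/K
ΔT = 8.10×10⁻⁴ / 6.7199896×10⁻⁶ = 120.536 K
T = 19.5 + 120.536 = 140.036 °C

T = 140.0 °C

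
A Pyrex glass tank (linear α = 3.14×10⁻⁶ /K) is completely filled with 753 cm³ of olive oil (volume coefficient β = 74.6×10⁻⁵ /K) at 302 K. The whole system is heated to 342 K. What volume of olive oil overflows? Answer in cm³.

22.2 cm³

The tank also expands: β_container ≈ 3α = 9.42×10⁻⁶ /K
Net overflow = V₀(β_liq − 3α_cont)ΔT
β − 3α = 7.46×10⁻⁴ − 9.42×10⁻⁶ = 7.3658×10⁻⁴ /K; ΔT = 40 K
ΔV = 753 × 7.3658×10⁻⁴ × 40 = 22.2 cm³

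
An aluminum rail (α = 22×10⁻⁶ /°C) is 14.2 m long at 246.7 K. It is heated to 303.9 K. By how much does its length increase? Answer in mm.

|ΔT| = |303.9 − 246.7| = 57.2 K
ΔL = αL₀ΔT = (22×10⁻⁶)(14.2)(57.2) = 1.79×10⁻² m

ΔL = 17.9 mm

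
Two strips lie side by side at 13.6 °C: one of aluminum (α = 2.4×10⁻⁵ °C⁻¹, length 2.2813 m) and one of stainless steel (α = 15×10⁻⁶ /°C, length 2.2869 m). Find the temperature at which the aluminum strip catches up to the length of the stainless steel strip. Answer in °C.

T = 287.5 °C

Equal length when α₁L₁ΔT − α₂L₂ΔT = L₂ − L₁ = 5.60×10⁻³ m
α₁L₁ = 5.47512×10⁻⁵, α₂L₂ = 3.43035×10⁻⁵ → Δ(αL) = 2.04477×10⁻⁵ m/K
ΔT = 5.60×10⁻³ / 2.04477×10⁻⁵ = 273.869 K, so T = 13.6 + 273.869 = 287.469 °C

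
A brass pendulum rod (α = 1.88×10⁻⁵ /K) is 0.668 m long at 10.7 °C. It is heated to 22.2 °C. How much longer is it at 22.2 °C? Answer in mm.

|ΔT| = |22.2 − 10.7| = 11.5 K
ΔL = αL₀ΔT = (1.88×10⁻⁵)(0.668)(11.5) = 1.44×10⁻⁴ m

ΔL = 0.144 mm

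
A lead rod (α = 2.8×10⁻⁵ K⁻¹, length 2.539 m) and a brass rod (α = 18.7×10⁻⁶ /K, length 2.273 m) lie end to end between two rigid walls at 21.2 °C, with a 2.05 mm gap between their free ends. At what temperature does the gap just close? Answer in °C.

T = 39.2 °C

Gap closes when ΔL₁ + ΔL₂ = 2.05 mm = 2.05×10⁻³ m
(α₁L₁ + α₂L₂)ΔT = g
α₁L₁ + α₂L₂ = 2.8×10⁻⁵×2.539 + 18.7×10⁻⁶×2.273 = 1.135971×10⁻⁴ m/K
ΔT = 2.05×10⁻³ / 1.135971×10⁻⁴ = 18.046 K
T = 21.2 + 18.046 = 39.246 °C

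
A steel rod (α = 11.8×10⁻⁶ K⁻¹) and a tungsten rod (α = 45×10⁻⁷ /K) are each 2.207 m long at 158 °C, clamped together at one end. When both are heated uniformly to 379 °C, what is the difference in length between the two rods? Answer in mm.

ΔT = 221 K
steel: ΔL = 11.8×10⁻⁶ × 2.207 m × 221 = 5.7554×10⁻³ m = 5.7554 mm
tungsten: ΔL = 45×10⁻⁷ × 2.207 m × 221 = 2.1949×10⁻³ m = 2.1949 mm
difference = 5.7554 − 2.1949 = 3.5605 mm

3.56 mm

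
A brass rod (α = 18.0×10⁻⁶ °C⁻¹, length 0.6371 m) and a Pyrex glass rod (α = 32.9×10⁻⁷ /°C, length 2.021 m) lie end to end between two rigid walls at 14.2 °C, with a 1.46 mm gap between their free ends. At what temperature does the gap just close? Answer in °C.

Gap closes when ΔL₁ + ΔL₂ = 1.46 mm = 1.46×10⁻³ m
(α₁L₁ + α₂L₂)ΔT = g
α₁L₁ + α₂L₂ = 18.0×10⁻⁶×0.6371 + 32.9×10⁻⁷×2.021 = 1.811689×10⁻⁵ m/K
ΔT = 1.46×10⁻³ / 1.811689×10⁻⁵ = 80.588 K
T = 14.2 + 80.588 = 94.788 °C

T = 94.8 °C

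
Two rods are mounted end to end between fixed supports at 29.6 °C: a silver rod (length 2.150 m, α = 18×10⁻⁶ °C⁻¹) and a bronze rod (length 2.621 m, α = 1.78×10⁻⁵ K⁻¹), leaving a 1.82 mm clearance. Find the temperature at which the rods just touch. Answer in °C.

T = 50.9 °C

α₁L₁ = 3.870×10⁻⁵ m/K, α₂L₂ = 4.66538×10⁻⁵ m/K → total 8.53538×10⁻⁵ m/K
ΔT = g/(α₁L₁+α₂L₂) = 1.82×10⁻³ / 8.53538×10⁻⁵ = 21.323 K
T = 29.6 + 21.323 = 50.923 °C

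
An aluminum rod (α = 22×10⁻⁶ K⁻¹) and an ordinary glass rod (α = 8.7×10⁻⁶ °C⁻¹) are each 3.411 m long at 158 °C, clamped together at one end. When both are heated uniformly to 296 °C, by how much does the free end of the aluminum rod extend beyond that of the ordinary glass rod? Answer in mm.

6.26 mm

ΔT = 138 K
aluminum: ΔL = 22×10⁻⁶ × 3.411 m × 138 = 1.0356×10⁻² m = 10.356 mm
ordinary glass: ΔL = 8.7×10⁻⁶ × 3.411 m × 138 = 4.0952×10⁻³ m = 4.0952 mm
difference = 10.356 − 4.0952 = 6.2608 mm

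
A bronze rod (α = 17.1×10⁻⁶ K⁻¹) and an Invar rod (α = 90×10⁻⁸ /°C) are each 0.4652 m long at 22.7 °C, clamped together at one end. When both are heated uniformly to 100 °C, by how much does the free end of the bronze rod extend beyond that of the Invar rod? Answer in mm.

0.583 mm

ΔT = 77.3 K
bronze: ΔL = 17.1×10⁻⁶ × 0.4652 m × 77.3 = 6.1492×10⁻⁴ m = 0.61492 mm
Invar: ΔL = 90×10⁻⁸ × 0.4652 m × 77.3 = 3.2364×10⁻⁵ m = 0.032364 mm
difference = 0.61492 − 0.032364 = 0.582556 mm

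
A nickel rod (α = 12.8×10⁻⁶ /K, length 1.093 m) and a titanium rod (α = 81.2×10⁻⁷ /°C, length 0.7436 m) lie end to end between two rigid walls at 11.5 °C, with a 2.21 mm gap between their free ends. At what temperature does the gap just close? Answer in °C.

T = 122 °C

Gap closes when ΔL₁ + ΔL₂ = 2.21 mm = 2.21×10⁻³ m
(α₁L₁ + α₂L₂)ΔT = g
α₁L₁ + α₂L₂ = 12.8×10⁻⁶×1.093 + 81.2×10⁻⁷×0.7436 = 2.0028432×10⁻⁵ m/K
ΔT = 2.21×10⁻³ / 2.0028432×10⁻⁵ = 110.34 K
T = 11.5 + 110.34 = 121.84 °C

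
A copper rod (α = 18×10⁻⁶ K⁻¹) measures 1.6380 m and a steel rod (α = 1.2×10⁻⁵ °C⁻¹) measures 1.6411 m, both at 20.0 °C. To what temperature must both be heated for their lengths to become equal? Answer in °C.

Equal length when α₁L₁ΔT − α₂L₂ΔT = L₂ − L₁ = 3.10×10⁻³ m
α₁L₁ = 2.9484×10⁻⁵, α₂L₂ = 1.96932×10⁻⁵ → Δ(αL) = 9.7908×10⁻⁶ m/K
ΔT = 3.10×10⁻³ / 9.7908×10⁻⁶ = 316.624 K, so T = 20.0 + 316.624 = 336.624 °C

T = 336.6 °C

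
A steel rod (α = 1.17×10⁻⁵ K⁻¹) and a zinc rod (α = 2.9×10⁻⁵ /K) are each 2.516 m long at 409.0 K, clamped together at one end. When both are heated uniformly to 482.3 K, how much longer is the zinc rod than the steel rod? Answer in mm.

ΔT = 73.3 K
steel: ΔL = 1.17×10⁻⁵ × 2.516 m × 73.3 = 2.1577×10⁻³ m = 2.1577 mm
zinc: ΔL = 2.9×10⁻⁵ × 2.516 m × 73.3 = 5.3483×10⁻³ m = 5.3483 mm
difference = 5.3483 − 2.1577 = 3.1906 mm

3.19 mm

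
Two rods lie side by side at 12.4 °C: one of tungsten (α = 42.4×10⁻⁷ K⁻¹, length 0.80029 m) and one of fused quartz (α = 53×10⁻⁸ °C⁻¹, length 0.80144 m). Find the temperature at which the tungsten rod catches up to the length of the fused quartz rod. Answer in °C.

Equal length when α₁L₁ΔT − α₂L₂ΔT = L₂ − L₁ = 1.15×10⁻³ m
α₁L₁ = 3.3932296×10⁻⁶, α₂L₂ = 4.247632×10⁻⁷ → Δ(αL) = 2.9684664×10⁻⁶ m/K
ΔT = 1.15×10⁻³ / 2.9684664×10⁻⁶ = 387.405 K, so T = 12.4 + 387.405 = 399.805 °C

T = 399.8 °C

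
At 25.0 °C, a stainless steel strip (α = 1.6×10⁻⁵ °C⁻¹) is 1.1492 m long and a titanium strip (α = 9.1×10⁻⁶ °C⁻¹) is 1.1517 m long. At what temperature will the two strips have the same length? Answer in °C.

T = 341.2 °C

Equal length when α₁L₁ΔT − α₂L₂ΔT = L₂ − L₁ = 2.50×10⁻³ m
α₁L₁ = 1.83872×10⁻⁵, α₂L₂ = 1.048047×10⁻⁵ → Δ(αL) = 7.90673×10⁻⁶ m/K
ΔT = 2.50×10⁻³ / 7.90673×10⁻⁶ = 316.186 K, so T = 25.0 + 316.186 = 341.186 °C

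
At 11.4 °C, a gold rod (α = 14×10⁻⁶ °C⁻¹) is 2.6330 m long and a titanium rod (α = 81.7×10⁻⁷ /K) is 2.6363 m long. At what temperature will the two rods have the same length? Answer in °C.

T = 226.8 °C

Equal length when α₁L₁ΔT − α₂L₂ΔT = L₂ − L₁ = 3.30×10⁻³ m
α₁L₁ = 3.6862×10⁻⁵, α₂L₂ = 2.1538571×10⁻⁵ → Δ(αL) = 1.5323429×10⁻⁵ m/K
ΔT = 3.30×10⁻³ / 1.5323429×10⁻⁵ = 215.356 K, so T = 11.4 + 215.356 = 226.756 °C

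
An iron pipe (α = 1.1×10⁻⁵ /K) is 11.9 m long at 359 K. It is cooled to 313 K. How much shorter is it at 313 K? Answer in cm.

ΔL = 0.602 cm

|ΔT| = |313 − 359| = 46 K
ΔL = αL₀ΔT = (1.1×10⁻⁵)(11.9)(46) = 6.02×10⁻³ m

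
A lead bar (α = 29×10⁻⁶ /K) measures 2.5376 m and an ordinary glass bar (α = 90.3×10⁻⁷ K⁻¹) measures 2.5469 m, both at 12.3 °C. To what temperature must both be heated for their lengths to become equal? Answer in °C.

Equal length when α₁L₁ΔT − α₂L₂ΔT = L₂ − L₁ = 9.30×10⁻³ m
α₁L₁ = 7.35904×10⁻⁵, α₂L₂ = 2.2998507×10⁻⁵ → Δ(αL) = 5.0591893×10⁻⁵ m/K
ΔT = 9.30×10⁻³ / 5.0591893×10⁻⁵ = 183.824 K, so T = 12.3 + 183.824 = 196.124 °C

T = 196.1 °C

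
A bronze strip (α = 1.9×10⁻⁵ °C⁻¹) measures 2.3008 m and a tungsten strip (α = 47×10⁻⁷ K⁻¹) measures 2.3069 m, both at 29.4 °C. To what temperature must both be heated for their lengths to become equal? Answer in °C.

L₁(1 + α₁ΔT) = L₂(1 + α₂ΔT) ⇒ ΔT = (L₂ − L₁)/(α₁L₁ − α₂L₂)
L₂ − L₁ = 2.3069 − 2.3008 = 6.10×10⁻³ m
α₁L₁ − α₂L₂ = 1.9×10⁻⁵×2.3008 − 47×10⁻⁷×2.3069 = 3.287277×10⁻⁵ m/K
ΔT = 6.10×10⁻³ / 3.287277×10⁻⁵ = 185.564 K
T = 29.4 + 185.564 = 214.964 °C

T = 215.0 °C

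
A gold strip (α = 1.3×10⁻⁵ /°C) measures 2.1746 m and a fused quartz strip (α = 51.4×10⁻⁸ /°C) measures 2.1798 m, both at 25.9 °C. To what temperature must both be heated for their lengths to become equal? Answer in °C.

L₁(1 + α₁ΔT) = L₂(1 + α₂ΔT) ⇒ ΔT = (L₂ − L₁)/(α₁L₁ − α₂L₂)
L₂ − L₁ = 2.1798 − 2.1746 = 5.20×10⁻³ m
α₁L₁ − α₂L₂ = 1.3×10⁻⁵×2.1746 − 51.4×10⁻⁸×2.1798 = 2.71493828×10⁻⁵ m/K
ΔT = 5.20×10⁻³ / 2.71493828×10⁻⁵ = 191.533 K
T = 25.9 + 191.533 = 217.433 °C

T = 217.4 °C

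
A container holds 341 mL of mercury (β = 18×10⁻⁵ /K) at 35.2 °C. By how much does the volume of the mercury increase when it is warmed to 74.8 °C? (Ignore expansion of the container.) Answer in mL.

|ΔT| = |74.8 − 35.2| = 39.6 K
ΔV = βV₀ΔT = (18×10⁻⁵)(341)(39.6) = 2.43 mL

ΔV = 2.43 mL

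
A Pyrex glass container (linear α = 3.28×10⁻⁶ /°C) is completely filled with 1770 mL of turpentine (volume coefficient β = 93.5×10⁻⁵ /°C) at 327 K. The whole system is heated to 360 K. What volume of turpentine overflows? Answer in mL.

The container also expands: β_container ≈ 3α = 9.84×10⁻⁶ /K
Net overflow = V₀(β_liq − 3α_cont)ΔT
β − 3α = 9.35×10⁻⁴ − 9.84×10⁻⁶ = 9.2516×10⁻⁴ /K; ΔT = 33 K
ΔV = 1770 × 9.2516×10⁻⁴ × 33 = 54.0 mL

54.0 mL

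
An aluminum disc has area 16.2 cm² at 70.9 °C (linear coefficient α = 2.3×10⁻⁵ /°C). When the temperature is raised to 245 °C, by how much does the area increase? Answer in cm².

ΔA = 0.130 cm²

Area coefficient ≈ 2α; |ΔT| = 174.1 K
ΔA = 2αA₀ΔT = 2(2.3×10⁻⁵)(16.2)(174.1) = 0.130 cm²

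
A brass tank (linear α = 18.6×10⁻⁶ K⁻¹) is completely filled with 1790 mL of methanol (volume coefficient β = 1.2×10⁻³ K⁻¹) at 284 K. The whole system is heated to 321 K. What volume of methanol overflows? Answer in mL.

75.8 mL

The tank also expands: β_container ≈ 3α = 5.58×10⁻⁵ /K
Net overflow = V₀(β_liq − 3α_cont)ΔT
β − 3α = 1.20×10⁻³ − 5.58×10⁻⁵ = 1.1442×10⁻³ /K; ΔT = 37 K
ΔV = 1790 × 1.1442×10⁻³ × 37 = 75.8 mL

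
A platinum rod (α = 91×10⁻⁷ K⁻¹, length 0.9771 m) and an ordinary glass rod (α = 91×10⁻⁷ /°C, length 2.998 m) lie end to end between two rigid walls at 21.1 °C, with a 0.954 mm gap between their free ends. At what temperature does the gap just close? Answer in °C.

α₁L₁ = 8.89161×10⁻⁶ m/K, α₂L₂ = 2.72818×10⁻⁵ m/K → total 3.617341×10⁻⁵ m/K
ΔT = g/(α₁L₁+α₂L₂) = 9.54×10⁻⁴ / 3.617341×10⁻⁵ = 26.373 K
T = 21.1 + 26.373 = 47.473 °C

T = 47.5 °C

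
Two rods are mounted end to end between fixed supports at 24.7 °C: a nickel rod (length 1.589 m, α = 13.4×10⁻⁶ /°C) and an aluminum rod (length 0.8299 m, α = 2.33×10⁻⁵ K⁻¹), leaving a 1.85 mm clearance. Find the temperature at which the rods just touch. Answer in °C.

T = 70.2 °C

α₁L₁ = 2.12926×10⁻⁵ m/K, α₂L₂ = 1.933667×10⁻⁵ m/K → total 4.062927×10⁻⁵ m/K
ΔT = g/(α₁L₁+α₂L₂) = 1.85×10⁻³ / 4.062927×10⁻⁵ = 45.534 K
T = 24.7 + 45.534 = 70.234 °C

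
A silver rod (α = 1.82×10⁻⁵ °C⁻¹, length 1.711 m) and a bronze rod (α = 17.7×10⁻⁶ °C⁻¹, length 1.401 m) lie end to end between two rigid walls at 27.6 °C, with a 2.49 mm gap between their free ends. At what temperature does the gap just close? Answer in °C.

Gap closes when ΔL₁ + ΔL₂ = 2.49 mm = 2.49×10⁻³ m
(α₁L₁ + α₂L₂)ΔT = g
α₁L₁ + α₂L₂ = 1.82×10⁻⁵×1.711 + 17.7×10⁻⁶×1.401 = 5.59379×10⁻⁵ m/K
ΔT = 2.49×10⁻³ / 5.59379×10⁻⁵ = 44.514 K
T = 27.6 + 44.514 = 72.114 °C

T = 72.1 °C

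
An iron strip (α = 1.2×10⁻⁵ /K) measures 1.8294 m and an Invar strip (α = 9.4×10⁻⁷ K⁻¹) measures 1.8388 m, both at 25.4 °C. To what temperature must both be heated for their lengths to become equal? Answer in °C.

Equal length when α₁L₁ΔT − α₂L₂ΔT = L₂ − L₁ = 9.40×10⁻³ m
α₁L₁ = 2.19528×10⁻⁵, α₂L₂ = 1.728472×10⁻⁶ → Δ(αL) = 2.0224328×10⁻⁵ m/K
ΔT = 9.40×10⁻³ / 2.0224328×10⁻⁵ = 464.787 K, so T = 25.4 + 464.787 = 490.187 °C

T = 490.2 °C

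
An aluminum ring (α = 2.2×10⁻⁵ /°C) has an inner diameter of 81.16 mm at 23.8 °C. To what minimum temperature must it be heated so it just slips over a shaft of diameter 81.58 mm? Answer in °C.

T = 259 °C

Required Δd = 81.58 − 81.16 = 0.42 mm
Δd = αd₀ΔT ⇒ ΔT = Δd/(αd₀) = 0.42 / (2.2×10⁻⁵ × 81.16) = 235.23 K
T_min = 23.8 + 235.23 = 259.03 °C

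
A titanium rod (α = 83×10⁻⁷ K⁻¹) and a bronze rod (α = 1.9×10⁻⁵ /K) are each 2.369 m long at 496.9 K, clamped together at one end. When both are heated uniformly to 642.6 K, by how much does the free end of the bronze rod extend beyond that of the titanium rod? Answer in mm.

3.69 mm

ΔT = 145.7 K
titanium: ΔL = 83×10⁻⁷ × 2.369 m × 145.7 = 2.8649×10⁻³ m = 2.8649 mm
bronze: ΔL = 1.9×10⁻⁵ × 2.369 m × 145.7 = 6.5581×10⁻³ m = 6.5581 mm
difference = 6.5581 − 2.8649 = 3.6932 mm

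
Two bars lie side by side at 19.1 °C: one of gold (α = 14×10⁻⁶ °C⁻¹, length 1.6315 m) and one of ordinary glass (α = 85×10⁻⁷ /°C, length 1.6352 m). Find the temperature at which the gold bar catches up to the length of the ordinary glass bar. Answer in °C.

T = 432.9 °C

L₁(1 + α₁ΔT) = L₂(1 + α₂ΔT) ⇒ ΔT = (L₂ − L₁)/(α₁L₁ − α₂L₂)
L₂ − L₁ = 1.6352 − 1.6315 = 3.70×10⁻³ m
α₁L₁ − α₂L₂ = 14×10⁻⁶×1.6315 − 85×10⁻⁷×1.6352 = 8.9418×10⁻⁶ m/K
ΔT = 3.70×10⁻³ / 8.9418×10⁻⁶ = 413.787 K
T = 19.1 + 413.787 = 432.887 °C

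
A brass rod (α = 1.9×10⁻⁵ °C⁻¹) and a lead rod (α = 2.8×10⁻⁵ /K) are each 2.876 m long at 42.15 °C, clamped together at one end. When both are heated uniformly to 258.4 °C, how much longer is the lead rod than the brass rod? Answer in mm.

5.60 mm

ΔT = 216.25 K
brass: ΔL = 1.9×10⁻⁵ × 2.876 m × 216.25 = 1.1817×10⁻² m = 11.817 mm
lead: ΔL = 2.8×10⁻⁵ × 2.876 m × 216.25 = 1.7414×10⁻² m = 17.414 mm
difference = 17.414 − 11.817 = 5.597 mm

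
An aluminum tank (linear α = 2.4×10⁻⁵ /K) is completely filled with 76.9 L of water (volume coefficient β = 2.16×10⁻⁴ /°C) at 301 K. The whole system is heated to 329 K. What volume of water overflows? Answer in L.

The tank also expands: β_container ≈ 3α = 7.2×10⁻⁵ /K
Net overflow = V₀(β_liq − 3α_cont)ΔT
β − 3α = 2.16×10⁻⁴ − 7.2×10⁻⁵ = 1.44×10⁻⁴ /K; ΔT = 28 K
ΔV = 76.9 × 1.44×10⁻⁴ × 28 = 0.310 L

0.310 L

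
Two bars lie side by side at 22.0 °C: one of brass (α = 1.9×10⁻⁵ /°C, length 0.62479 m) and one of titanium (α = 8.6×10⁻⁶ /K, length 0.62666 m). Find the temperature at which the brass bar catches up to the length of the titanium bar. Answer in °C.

T = 310.5 °C

Equal length when α₁L₁ΔT − α₂L₂ΔT = L₂ − L₁ = 1.87×10⁻³ m
α₁L₁ = 1.187101×10⁻⁵, α₂L₂ = 5.389276×10⁻⁶ → Δ(αL) = 6.481734×10⁻⁶ m/K
ΔT = 1.87×10⁻³ / 6.481734×10⁻⁶ = 288.503 K, so T = 22.0 + 288.503 = 310.503 °C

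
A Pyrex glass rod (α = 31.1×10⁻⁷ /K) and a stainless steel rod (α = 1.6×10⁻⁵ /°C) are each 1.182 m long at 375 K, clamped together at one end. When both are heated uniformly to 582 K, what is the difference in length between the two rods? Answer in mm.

3.15 mm

ΔT = 207 K
Pyrex glass: ΔL = 31.1×10⁻⁷ × 1.182 m × 207 = 7.6094×10⁻⁴ m = 0.76094 mm
stainless steel: ΔL = 1.6×10⁻⁵ × 1.182 m × 207 = 3.9148×10⁻³ m = 3.9148 mm
difference = 3.9148 − 0.76094 = 3.15386 mm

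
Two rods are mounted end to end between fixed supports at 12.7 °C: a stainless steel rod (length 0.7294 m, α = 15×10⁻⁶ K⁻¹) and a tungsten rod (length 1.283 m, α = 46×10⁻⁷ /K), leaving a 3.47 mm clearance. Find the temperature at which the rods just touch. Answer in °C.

Gap closes when ΔL₁ + ΔL₂ = 3.47 mm = 3.47×10⁻³ m
(α₁L₁ + α₂L₂)ΔT = g
α₁L₁ + α₂L₂ = 15×10⁻⁶×0.7294 + 46×10⁻⁷×1.283 = 1.68428×10⁻⁵ m/K
ΔT = 3.47×10⁻³ / 1.68428×10⁻⁵ = 206.02 K
T = 12.7 + 206.02 = 218.72 °C

T = 219 °C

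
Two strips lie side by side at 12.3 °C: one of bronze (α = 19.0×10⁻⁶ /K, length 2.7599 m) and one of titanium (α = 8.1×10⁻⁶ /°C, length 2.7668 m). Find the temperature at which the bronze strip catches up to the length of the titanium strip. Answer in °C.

Equal length when α₁L₁ΔT − α₂L₂ΔT = L₂ − L₁ = 6.90×10⁻³ m
α₁L₁ = 5.24381×10⁻⁵, α₂L₂ = 2.241108×10⁻⁵ → Δ(αL) = 3.002702×10⁻⁵ m/K
ΔT = 6.90×10⁻³ / 3.002702×10⁻⁵ = 229.793 K, so T = 12.3 + 229.793 = 242.093 °C

T = 242.1 °C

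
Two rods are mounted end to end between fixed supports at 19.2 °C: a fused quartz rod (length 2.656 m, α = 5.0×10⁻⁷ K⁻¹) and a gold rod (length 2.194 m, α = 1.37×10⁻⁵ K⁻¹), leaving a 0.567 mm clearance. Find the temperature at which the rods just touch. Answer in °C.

T = 37.3 °C

α₁L₁ = 1.328×10⁻⁶ m/K, α₂L₂ = 3.00578×10⁻⁵ m/K → total 3.13858×10⁻⁵ m/K
ΔT = g/(α₁L₁+α₂L₂) = 5.67×10⁻⁴ / 3.13858×10⁻⁵ = 18.065 K
T = 19.2 + 18.065 = 37.265 °C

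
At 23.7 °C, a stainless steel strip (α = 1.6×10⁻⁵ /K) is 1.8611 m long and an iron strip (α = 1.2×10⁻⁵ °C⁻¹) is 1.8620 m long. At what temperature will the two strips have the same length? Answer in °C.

Equal length when α₁L₁ΔT − α₂L₂ΔT = L₂ − L₁ = 9.00×10⁻⁴ m
α₁L₁ = 2.97776×10⁻⁵, α₂L₂ = 2.2344×10⁻⁵ → Δ(αL) = 7.4336×10⁻⁶ m/K
ΔT = 9.00×10⁻⁴ / 7.4336×10⁻⁶ = 121.072 K, so T = 23.7 + 121.072 = 144.772 °C

T = 144.8 °C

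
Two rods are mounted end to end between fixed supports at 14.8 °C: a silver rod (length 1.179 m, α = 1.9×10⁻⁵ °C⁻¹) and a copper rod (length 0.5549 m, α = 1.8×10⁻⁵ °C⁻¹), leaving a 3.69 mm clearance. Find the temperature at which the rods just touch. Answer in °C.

T = 129 °C

Gap closes when ΔL₁ + ΔL₂ = 3.69 mm = 3.69×10⁻³ m
(α₁L₁ + α₂L₂)ΔT = g
α₁L₁ + α₂L₂ = 1.9×10⁻⁵×1.179 + 1.8×10⁻⁵×0.5549 = 3.23892×10⁻⁵ m/K
ΔT = 3.69×10⁻³ / 3.23892×10⁻⁵ = 113.93 K
T = 14.8 + 113.93 = 128.73 °C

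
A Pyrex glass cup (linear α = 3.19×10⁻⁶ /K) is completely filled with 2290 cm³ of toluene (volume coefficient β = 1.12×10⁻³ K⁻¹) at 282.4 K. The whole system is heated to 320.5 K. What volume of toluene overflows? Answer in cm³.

96.9 cm³

The cup also expands: β_container ≈ 3α = 9.57×10⁻⁶ /K
Net overflow = V₀(β_liq − 3α_cont)ΔT
β − 3α = 1.12×10⁻³ − 9.57×10⁻⁶ = 1.11043×10⁻³ /K; ΔT = 38.1 K
ΔV = 2290 × 1.11043×10⁻³ × 38.1 = 96.9 cm³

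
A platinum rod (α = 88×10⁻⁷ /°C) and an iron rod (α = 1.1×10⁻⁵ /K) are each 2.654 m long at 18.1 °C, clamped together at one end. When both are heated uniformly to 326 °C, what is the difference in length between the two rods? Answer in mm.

ΔT = 307.9 K
platinum: ΔL = 88×10⁻⁷ × 2.654 m × 307.9 = 7.1911×10⁻³ m = 7.1911 mm
iron: ΔL = 1.1×10⁻⁵ × 2.654 m × 307.9 = 8.9888×10⁻³ m = 8.9888 mm
difference = 8.9888 − 7.1911 = 1.7977 mm

1.80 mm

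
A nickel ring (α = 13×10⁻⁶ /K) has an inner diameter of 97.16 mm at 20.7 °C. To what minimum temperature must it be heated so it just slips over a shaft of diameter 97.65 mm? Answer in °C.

T = 409 °C

Required Δd = 97.65 − 97.16 = 0.49 mm
Δd = αd₀ΔT ⇒ ΔT = Δd/(αd₀) = 0.49 / (13×10⁻⁶ × 97.16) = 387.94 K
T_min = 20.7 + 387.94 = 408.64 °C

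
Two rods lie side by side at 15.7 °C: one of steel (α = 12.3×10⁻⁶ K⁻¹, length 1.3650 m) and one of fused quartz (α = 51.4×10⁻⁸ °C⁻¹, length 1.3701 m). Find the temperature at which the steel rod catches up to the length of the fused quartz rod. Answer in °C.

L₁(1 + α₁ΔT) = L₂(1 + α₂ΔT) ⇒ ΔT = (L₂ − L₁)/(α₁L₁ − α₂L₂)
L₂ − L₁ = 1.3701 − 1.3650 = 5.10×10⁻³ m
α₁L₁ − α₂L₂ = 12.3×10⁻⁶×1.3650 − 51.4×10⁻⁸×1.3701 = 1.60852686×10⁻⁵ m/K
ΔT = 5.10×10⁻³ / 1.60852686×10⁻⁵ = 317.060 K
T = 15.7 + 317.060 = 332.760 °C

T = 332.8 °C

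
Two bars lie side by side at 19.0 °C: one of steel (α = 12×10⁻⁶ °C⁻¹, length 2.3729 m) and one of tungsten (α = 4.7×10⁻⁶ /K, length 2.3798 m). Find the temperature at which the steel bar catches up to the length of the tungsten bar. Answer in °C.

L₁(1 + α₁ΔT) = L₂(1 + α₂ΔT) ⇒ ΔT = (L₂ − L₁)/(α₁L₁ − α₂L₂)
L₂ − L₁ = 2.3798 − 2.3729 = 6.90×10⁻³ m
α₁L₁ − α₂L₂ = 12×10⁻⁶×2.3729 − 4.7×10⁻⁶×2.3798 = 1.728974×10⁻⁵ m/K
ΔT = 6.90×10⁻³ / 1.728974×10⁻⁵ = 399.081 K
T = 19.0 + 399.081 = 418.081 °C

T = 418.1 °C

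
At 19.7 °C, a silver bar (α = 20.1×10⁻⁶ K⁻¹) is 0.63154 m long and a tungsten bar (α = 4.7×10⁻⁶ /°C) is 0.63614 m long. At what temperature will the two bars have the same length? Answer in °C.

T = 493.7 °C

Equal length when α₁L₁ΔT − α₂L₂ΔT = L₂ − L₁ = 4.60×10⁻³ m
α₁L₁ = 1.2693954×10⁻⁵, α₂L₂ = 2.989858×10⁻⁶ → Δ(αL) = 9.704096×10⁻⁶ m/K
ΔT = 4.60×10⁻³ / 9.704096×10⁻⁶ = 474.027 K, so T = 19.7 + 474.027 = 493.727 °C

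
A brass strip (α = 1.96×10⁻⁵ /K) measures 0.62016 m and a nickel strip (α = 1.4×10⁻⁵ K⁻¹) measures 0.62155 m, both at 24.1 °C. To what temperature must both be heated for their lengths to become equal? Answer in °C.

Equal length when α₁L₁ΔT − α₂L₂ΔT = L₂ − L₁ = 1.39×10⁻³ m
α₁L₁ = 1.2155136×10⁻⁵, α₂L₂ = 8.7017×10⁻⁶ → Δ(αL) = 3.453436×10⁻⁶ m/K
ΔT = 1.39×10⁻³ / 3.453436×10⁻⁶ = 402.498 K, so T = 24.1 + 402.498 = 426.598 °C

T = 426.6 °C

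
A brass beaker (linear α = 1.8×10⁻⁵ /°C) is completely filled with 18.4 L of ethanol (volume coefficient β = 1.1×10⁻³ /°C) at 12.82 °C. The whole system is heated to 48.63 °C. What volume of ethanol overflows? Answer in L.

The beaker also expands: β_container ≈ 3α = 5.4×10⁻⁵ /K
Net overflow = V₀(β_liq − 3α_cont)ΔT
β − 3α = 1.10×10⁻³ − 5.4×10⁻⁵ = 1.046×10⁻³ /K; ΔT = 35.81 K
ΔV = 18.4 × 1.046×10⁻³ × 35.81 = 0.689 L

0.689 L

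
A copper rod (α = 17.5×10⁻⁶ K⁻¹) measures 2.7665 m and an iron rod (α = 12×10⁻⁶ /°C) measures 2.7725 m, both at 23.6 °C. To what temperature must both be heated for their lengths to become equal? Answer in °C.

L₁(1 + α₁ΔT) = L₂(1 + α₂ΔT) ⇒ ΔT = (L₂ − L₁)/(α₁L₁ − α₂L₂)
L₂ − L₁ = 2.7725 − 2.7665 = 6.00×10⁻³ m
α₁L₁ − α₂L₂ = 17.5×10⁻⁶×2.7665 − 12×10⁻⁶×2.7725 = 1.514375×10⁻⁵ m/K
ΔT = 6.00×10⁻³ / 1.514375×10⁻⁵ = 396.203 K
T = 23.6 + 396.203 = 419.803 °C

T = 419.8 °C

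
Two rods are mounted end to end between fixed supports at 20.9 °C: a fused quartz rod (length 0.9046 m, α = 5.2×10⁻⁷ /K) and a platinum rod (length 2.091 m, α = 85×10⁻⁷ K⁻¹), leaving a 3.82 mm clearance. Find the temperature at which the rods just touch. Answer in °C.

α₁L₁ = 4.70392×10⁻⁷ m/K, α₂L₂ = 1.77735×10⁻⁵ m/K → total 1.8243892×10⁻⁵ m/K
ΔT = g/(α₁L₁+α₂L₂) = 3.82×10⁻³ / 1.8243892×10⁻⁵ = 209.39 K
T = 20.9 + 209.39 = 230.29 °C

T = 230 °C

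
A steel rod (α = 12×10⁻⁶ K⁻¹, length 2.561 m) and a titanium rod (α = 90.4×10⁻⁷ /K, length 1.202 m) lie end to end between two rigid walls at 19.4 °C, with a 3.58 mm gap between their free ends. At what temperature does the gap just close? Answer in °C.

T = 105 °C

Gap closes when ΔL₁ + ΔL₂ = 3.58 mm = 3.58×10⁻³ m
(α₁L₁ + α₂L₂)ΔT = g
α₁L₁ + α₂L₂ = 12×10⁻⁶×2.561 + 90.4×10⁻⁷×1.202 = 4.159808×10⁻⁵ m/K
ΔT = 3.58×10⁻³ / 4.159808×10⁻⁵ = 86.06 K
T = 19.4 + 86.06 = 105.46 °C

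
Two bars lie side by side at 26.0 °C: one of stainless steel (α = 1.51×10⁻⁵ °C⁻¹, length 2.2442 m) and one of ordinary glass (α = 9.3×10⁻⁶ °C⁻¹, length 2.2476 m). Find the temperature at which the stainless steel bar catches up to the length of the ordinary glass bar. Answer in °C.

L₁(1 + α₁ΔT) = L₂(1 + α₂ΔT) ⇒ ΔT = (L₂ − L₁)/(α₁L₁ − α₂L₂)
L₂ − L₁ = 2.2476 − 2.2442 = 3.40×10⁻³ m
α₁L₁ − α₂L₂ = 1.51×10⁻⁵×2.2442 − 9.3×10⁻⁶×2.2476 = 1.298474×10⁻⁵ m/K
ΔT = 3.40×10⁻³ / 1.298474×10⁻⁵ = 261.846 K
T = 26.0 + 261.846 = 287.846 °C

T = 287.8 °C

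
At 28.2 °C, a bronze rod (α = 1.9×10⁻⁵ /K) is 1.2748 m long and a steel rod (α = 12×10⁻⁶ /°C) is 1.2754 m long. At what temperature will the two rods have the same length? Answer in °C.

T = 95.49 °C

L₁(1 + α₁ΔT) = L₂(1 + α₂ΔT) ⇒ ΔT = (L₂ − L₁)/(α₁L₁ − α₂L₂)
L₂ − L₁ = 1.2754 − 1.2748 = 6.00×10⁻⁴ m
α₁L₁ − α₂L₂ = 1.9×10⁻⁵×1.2748 − 12×10⁻⁶×1.2754 = 8.9164×10⁻⁶ m/K
ΔT = 6.00×10⁻⁴ / 8.9164×10⁻⁶ = 67.2917 K
T = 28.2 + 67.2917 = 95.4917 °C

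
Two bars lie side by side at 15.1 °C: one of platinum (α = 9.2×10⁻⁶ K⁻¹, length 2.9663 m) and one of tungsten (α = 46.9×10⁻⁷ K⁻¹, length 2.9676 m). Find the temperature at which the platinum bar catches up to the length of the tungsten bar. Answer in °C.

Equal length when α₁L₁ΔT − α₂L₂ΔT = L₂ − L₁ = 1.30×10⁻³ m
α₁L₁ = 2.728996×10⁻⁵, α₂L₂ = 1.3918044×10⁻⁵ → Δ(αL) = 1.3371916×10⁻⁵ m/K
ΔT = 1.30×10⁻³ / 1.3371916×10⁻⁵ = 97.219 K, so T = 15.1 + 97.219 = 112.319 °C

T = 112.3 °C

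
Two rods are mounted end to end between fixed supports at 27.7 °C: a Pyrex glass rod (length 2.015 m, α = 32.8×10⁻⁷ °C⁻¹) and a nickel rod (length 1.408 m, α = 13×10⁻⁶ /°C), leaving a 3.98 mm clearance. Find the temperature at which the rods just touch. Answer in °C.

T = 187 °C

α₁L₁ = 6.6092×10⁻⁶ m/K, α₂L₂ = 1.8304×10⁻⁵ m/K → total 2.49132×10⁻⁵ m/K
ΔT = g/(α₁L₁+α₂L₂) = 3.98×10⁻³ / 2.49132×10⁻⁵ = 159.75 K
T = 27.7 + 159.75 = 187.45 °C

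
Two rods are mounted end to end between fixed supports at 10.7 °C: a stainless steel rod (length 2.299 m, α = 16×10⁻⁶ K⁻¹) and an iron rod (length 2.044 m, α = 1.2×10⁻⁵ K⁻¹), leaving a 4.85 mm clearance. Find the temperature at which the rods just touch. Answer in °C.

T = 89.8 °C

Gap closes when ΔL₁ + ΔL₂ = 4.85 mm = 4.85×10⁻³ m
(α₁L₁ + α₂L₂)ΔT = g
α₁L₁ + α₂L₂ = 16×10⁻⁶×2.299 + 1.2×10⁻⁵×2.044 = 6.1312×10⁻⁵ m/K
ΔT = 4.85×10⁻³ / 6.1312×10⁻⁵ = 79.104 K
T = 10.7 + 79.104 = 89.804 °C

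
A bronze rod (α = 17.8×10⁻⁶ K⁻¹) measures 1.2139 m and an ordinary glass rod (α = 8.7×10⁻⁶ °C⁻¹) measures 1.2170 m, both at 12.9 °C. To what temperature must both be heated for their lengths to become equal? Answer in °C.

T = 294.2 °C

Equal length when α₁L₁ΔT − α₂L₂ΔT = L₂ − L₁ = 3.10×10⁻³ m
α₁L₁ = 2.160742×10⁻⁵, α₂L₂ = 1.05879×10⁻⁵ → Δ(αL) = 1.101952×10⁻⁵ m/K
ΔT = 3.10×10⁻³ / 1.101952×10⁻⁵ = 281.319 K, so T = 12.9 + 281.319 = 294.219 °C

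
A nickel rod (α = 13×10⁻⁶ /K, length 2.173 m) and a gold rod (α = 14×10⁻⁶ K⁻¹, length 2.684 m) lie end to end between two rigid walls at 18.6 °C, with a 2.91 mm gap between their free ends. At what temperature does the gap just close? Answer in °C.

T = 62.8 °C

Gap closes when ΔL₁ + ΔL₂ = 2.91 mm = 2.91×10⁻³ m
(α₁L₁ + α₂L₂)ΔT = g
α₁L₁ + α₂L₂ = 13×10⁻⁶×2.173 + 14×10⁻⁶×2.684 = 6.5825×10⁻⁵ m/K
ΔT = 2.91×10⁻³ / 6.5825×10⁻⁵ = 44.208 K
T = 18.6 + 44.208 = 62.808 °C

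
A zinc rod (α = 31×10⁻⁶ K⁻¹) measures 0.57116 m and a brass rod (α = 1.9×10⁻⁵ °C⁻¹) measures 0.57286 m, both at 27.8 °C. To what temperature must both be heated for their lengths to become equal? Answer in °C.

Equal length when α₁L₁ΔT − α₂L₂ΔT = L₂ − L₁ = 1.70×10⁻³ m
α₁L₁ = 1.770596×10⁻⁵, α₂L₂ = 1.088434×10⁻⁵ → Δ(αL) = 6.82162×10⁻⁶ m/K
ΔT = 1.70×10⁻³ / 6.82162×10⁻⁶ = 249.208 K, so T = 27.8 + 249.208 = 277.008 °C

T = 277.0 °C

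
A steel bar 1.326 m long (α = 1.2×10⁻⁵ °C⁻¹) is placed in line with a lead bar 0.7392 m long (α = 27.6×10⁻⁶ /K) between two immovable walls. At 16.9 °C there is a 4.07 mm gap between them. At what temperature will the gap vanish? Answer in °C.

T = 129 °C

α₁L₁ = 1.5912×10⁻⁵ m/K, α₂L₂ = 2.040192×10⁻⁵ m/K → total 3.631392×10⁻⁵ m/K
ΔT = g/(α₁L₁+α₂L₂) = 4.07×10⁻³ / 3.631392×10⁻⁵ = 112.08 K
T = 16.9 + 112.08 = 128.98 °C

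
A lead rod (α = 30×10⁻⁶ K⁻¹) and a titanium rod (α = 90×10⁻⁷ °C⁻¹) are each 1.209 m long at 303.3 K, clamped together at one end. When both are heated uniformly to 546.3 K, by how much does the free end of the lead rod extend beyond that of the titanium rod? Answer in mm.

6.17 mm

ΔT = 243.0 K
lead: ΔL = 30×10⁻⁶ × 1.209 m × 243.0 = 8.8136×10⁻³ m = 8.8136 mm
titanium: ΔL = 90×10⁻⁷ × 1.209 m × 243.0 = 2.6441×10⁻³ m = 2.6441 mm
difference = 8.8136 − 2.6441 = 6.1695 mm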